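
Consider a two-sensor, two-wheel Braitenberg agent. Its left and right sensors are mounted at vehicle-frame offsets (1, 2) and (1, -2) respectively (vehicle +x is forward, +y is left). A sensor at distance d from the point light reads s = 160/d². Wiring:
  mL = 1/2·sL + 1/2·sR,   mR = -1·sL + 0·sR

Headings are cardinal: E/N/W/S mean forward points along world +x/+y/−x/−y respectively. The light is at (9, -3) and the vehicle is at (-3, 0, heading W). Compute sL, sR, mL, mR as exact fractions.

left sensor world pos  = (-4, -2); dL² = 170
right sensor world pos = (-4, 2); dR² = 194
sL = 160/170 = 16/17
sR = 160/194 = 80/97
mL = 1/2·sL + 1/2·sR = 1456/1649
mR = -1·sL + 0·sR = -16/17

16/17 80/97 1456/1649 -16/17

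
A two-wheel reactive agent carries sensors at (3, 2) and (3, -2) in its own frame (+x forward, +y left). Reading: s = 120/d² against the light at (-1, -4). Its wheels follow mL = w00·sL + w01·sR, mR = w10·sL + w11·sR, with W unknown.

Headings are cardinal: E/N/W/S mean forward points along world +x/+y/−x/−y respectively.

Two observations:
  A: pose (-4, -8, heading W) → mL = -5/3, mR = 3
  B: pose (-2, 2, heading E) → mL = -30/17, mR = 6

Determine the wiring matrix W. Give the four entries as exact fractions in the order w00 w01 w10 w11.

obs A: pose=(-4,-8,W) → sL=5/3, sR=3, mL=-5/3, mR=3
obs B: pose=(-2,2,E) → sL=30/17, sR=6, mL=-30/17, mR=6
sensor matrix S = [[5/3, 3], [30/17, 6]]; det S = 80/17
solve [mL_A; mL_B] = S·[w00; w01] and [mR_A; mR_B] = S·[w10; w11]:
  w00 = -1, w01 = 0, w10 = 0, w11 = 1

-1 0 0 1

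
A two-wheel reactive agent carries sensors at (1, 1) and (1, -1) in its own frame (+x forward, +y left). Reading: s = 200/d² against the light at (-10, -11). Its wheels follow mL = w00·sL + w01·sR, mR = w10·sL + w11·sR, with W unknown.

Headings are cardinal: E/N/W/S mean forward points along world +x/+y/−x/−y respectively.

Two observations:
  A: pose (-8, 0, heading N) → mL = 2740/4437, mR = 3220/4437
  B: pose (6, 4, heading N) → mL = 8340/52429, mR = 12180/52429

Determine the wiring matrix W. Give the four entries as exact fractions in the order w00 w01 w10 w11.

obs A: pose=(-8,0,N) → sL=40/29, sR=200/153, mL=2740/4437, mR=3220/4437
obs B: pose=(6,4,N) → sL=200/481, sR=40/109, mL=8340/52429, mR=12180/52429
sensor matrix S = [[40/29, 200/153], [200/481, 40/109]]; det S = -8691200/232627473
solve [mL_A; mL_B] = S·[w00; w01] and [mR_A; mR_B] = S·[w10; w11]:
  w00 = -1/2, w01 = 1, w10 = 1, w11 = -1/2

-1/2 1 1 -1/2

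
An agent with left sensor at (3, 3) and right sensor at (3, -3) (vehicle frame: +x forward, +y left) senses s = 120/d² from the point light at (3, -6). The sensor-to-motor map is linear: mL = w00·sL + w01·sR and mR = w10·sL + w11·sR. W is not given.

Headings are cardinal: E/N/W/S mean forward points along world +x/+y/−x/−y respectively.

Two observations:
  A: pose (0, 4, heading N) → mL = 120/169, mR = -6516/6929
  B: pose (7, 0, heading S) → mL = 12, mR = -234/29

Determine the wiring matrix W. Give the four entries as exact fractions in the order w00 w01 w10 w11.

obs A: pose=(0,4,N) → sL=24/41, sR=120/169, mL=120/169, mR=-6516/6929
obs B: pose=(7,0,S) → sL=60/29, sR=12, mL=12, mR=-234/29
sensor matrix S = [[24/41, 120/169], [60/29, 12]]; det S = 1116288/200941
solve [mL_A; mL_B] = S·[w00; w01] and [mR_A; mR_B] = S·[w10; w11]:
  w00 = 0, w01 = 1, w10 = -1, w11 = -1/2

0 1 -1 -1/2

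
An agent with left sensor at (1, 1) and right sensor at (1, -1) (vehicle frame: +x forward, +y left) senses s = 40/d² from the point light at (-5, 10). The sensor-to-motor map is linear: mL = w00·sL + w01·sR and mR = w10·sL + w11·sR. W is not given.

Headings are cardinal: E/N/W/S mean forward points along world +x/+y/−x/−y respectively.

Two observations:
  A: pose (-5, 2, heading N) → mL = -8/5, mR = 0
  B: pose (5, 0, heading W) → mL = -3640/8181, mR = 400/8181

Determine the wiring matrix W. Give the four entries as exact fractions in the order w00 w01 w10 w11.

-1 -1 -1 1

obs A: pose=(-5,2,N) → sL=4/5, sR=4/5, mL=-8/5, mR=0
obs B: pose=(5,0,W) → sL=20/101, sR=20/81, mL=-3640/8181, mR=400/8181
sensor matrix S = [[4/5, 4/5], [20/101, 20/81]]; det S = 320/8181
solve [mL_A; mL_B] = S·[w00; w01] and [mR_A; mR_B] = S·[w10; w11]:
  w00 = -1, w01 = -1, w10 = -1, w11 = 1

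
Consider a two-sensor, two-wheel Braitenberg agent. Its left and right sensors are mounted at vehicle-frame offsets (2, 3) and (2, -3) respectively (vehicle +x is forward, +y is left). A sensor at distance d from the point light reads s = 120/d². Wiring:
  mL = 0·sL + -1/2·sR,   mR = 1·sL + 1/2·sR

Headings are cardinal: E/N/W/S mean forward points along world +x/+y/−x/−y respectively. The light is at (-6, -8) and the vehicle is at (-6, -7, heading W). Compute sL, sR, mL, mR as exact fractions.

left sensor world pos  = (-8, -10); dL² = 8
right sensor world pos = (-8, -4); dR² = 20
sL = 120/8 = 15
sR = 120/20 = 6
mL = 0·sL + -1/2·sR = -3
mR = 1·sL + 1/2·sR = 18

15 6 -3 18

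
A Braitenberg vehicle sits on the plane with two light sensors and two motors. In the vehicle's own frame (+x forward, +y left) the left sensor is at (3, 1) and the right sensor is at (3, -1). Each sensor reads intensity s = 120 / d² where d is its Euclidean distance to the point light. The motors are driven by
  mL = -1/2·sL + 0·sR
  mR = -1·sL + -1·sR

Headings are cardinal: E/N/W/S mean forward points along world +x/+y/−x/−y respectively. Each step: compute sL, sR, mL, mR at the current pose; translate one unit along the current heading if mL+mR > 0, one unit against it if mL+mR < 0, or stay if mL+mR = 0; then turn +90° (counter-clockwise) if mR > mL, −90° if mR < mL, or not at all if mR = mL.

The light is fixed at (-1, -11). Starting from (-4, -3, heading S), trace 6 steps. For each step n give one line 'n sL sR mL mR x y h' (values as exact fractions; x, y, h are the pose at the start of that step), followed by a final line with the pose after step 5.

0 120/29 120/41 -60/29 -8400/1189 -4 -3 S
1 6/5 15/17 -3/5 -177/85 -4 -2 W
2 40/51 24/29 -20/51 -2384/1479 -3 -2 N
3 60/41 12/5 -30/41 -792/205 -3 -3 E
4 120/29 120/41 -60/29 -8400/1189 -4 -3 S
5 6/5 15/17 -3/5 -177/85 -4 -2 W
final -3 -2 N

n=0: pose=(-4,-3,S); sL=120/29, sR=120/41; mL=-60/29, mR=-8400/1189; mL+mR=-10860/1189 → advance -1; mR−mL=-5940/1189 → turn -1·90°
n=1: pose=(-4,-2,W); sL=6/5, sR=15/17; mL=-3/5, mR=-177/85; mL+mR=-228/85 → advance -1; mR−mL=-126/85 → turn -1·90°
n=2: pose=(-3,-2,N); sL=40/51, sR=24/29; mL=-20/51, mR=-2384/1479; mL+mR=-988/493 → advance -1; mR−mL=-1804/1479 → turn -1·90°
n=3: pose=(-3,-3,E); sL=60/41, sR=12/5; mL=-30/41, mR=-792/205; mL+mR=-942/205 → advance -1; mR−mL=-642/205 → turn -1·90°
n=4: pose=(-4,-3,S); sL=120/29, sR=120/41; mL=-60/29, mR=-8400/1189; mL+mR=-10860/1189 → advance -1; mR−mL=-5940/1189 → turn -1·90°
n=5: pose=(-4,-2,W); sL=6/5, sR=15/17; mL=-3/5, mR=-177/85; mL+mR=-228/85 → advance -1; mR−mL=-126/85 → turn -1·90°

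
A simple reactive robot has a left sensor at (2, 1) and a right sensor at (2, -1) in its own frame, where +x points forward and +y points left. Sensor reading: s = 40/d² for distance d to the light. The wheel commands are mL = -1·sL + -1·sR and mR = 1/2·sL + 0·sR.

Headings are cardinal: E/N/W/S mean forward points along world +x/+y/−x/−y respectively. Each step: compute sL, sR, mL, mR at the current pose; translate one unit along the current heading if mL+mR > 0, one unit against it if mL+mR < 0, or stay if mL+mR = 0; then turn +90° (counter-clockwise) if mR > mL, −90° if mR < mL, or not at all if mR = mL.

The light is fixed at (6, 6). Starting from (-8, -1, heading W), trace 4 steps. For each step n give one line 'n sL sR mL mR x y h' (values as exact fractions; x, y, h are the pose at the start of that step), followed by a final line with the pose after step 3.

n=0: pose=(-8,-1,W); sL=1/8, sR=10/73; mL=-153/584, mR=1/16; mL+mR=-233/1168 → advance -1; mR−mL=379/1168 → turn +1·90°
n=1: pose=(-7,-1,S); sL=8/45, sR=40/277; mL=-4016/12465, mR=4/45; mL+mR=-2908/12465 → advance -1; mR−mL=1708/4155 → turn +1·90°
n=2: pose=(-7,0,E); sL=20/73, sR=4/17; mL=-632/1241, mR=10/73; mL+mR=-462/1241 → advance -1; mR−mL=802/1241 → turn +1·90°
n=3: pose=(-8,0,N); sL=40/241, sR=8/37; mL=-3408/8917, mR=20/241; mL+mR=-2668/8917 → advance -1; mR−mL=4148/8917 → turn +1·90°

0 1/8 10/73 -153/584 1/16 -8 -1 W
1 8/45 40/277 -4016/12465 4/45 -7 -1 S
2 20/73 4/17 -632/1241 10/73 -7 0 E
3 40/241 8/37 -3408/8917 20/241 -8 0 N
final -8 -1 W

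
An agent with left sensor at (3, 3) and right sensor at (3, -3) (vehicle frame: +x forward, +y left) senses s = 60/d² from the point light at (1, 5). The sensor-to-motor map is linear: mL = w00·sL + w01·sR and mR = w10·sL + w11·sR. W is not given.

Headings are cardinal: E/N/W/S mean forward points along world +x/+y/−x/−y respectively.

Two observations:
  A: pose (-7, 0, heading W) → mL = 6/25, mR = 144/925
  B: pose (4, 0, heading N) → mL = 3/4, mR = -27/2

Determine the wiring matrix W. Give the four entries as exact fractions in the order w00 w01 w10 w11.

0 1/2 -1 1

obs A: pose=(-7,0,W) → sL=12/37, sR=12/25, mL=6/25, mR=144/925
obs B: pose=(4,0,N) → sL=15, sR=3/2, mL=3/4, mR=-27/2
sensor matrix S = [[12/37, 12/25], [15, 3/2]]; det S = -1242/185
solve [mL_A; mL_B] = S·[w00; w01] and [mR_A; mR_B] = S·[w10; w11]:
  w00 = 0, w01 = 1/2, w10 = -1, w11 = 1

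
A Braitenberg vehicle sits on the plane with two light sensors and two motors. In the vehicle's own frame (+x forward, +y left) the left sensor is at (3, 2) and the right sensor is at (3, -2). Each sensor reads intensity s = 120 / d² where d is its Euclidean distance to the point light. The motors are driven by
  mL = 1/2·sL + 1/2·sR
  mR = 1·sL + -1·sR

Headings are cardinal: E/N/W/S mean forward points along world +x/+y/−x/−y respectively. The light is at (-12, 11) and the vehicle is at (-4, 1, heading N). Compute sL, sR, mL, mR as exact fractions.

left sensor world pos  = (-6, 4); dL² = 85
right sensor world pos = (-2, 4); dR² = 149
sL = 120/85 = 24/17
sR = 120/149 = 120/149
mL = 1/2·sL + 1/2·sR = 2808/2533
mR = 1·sL + -1·sR = 1536/2533

24/17 120/149 2808/2533 1536/2533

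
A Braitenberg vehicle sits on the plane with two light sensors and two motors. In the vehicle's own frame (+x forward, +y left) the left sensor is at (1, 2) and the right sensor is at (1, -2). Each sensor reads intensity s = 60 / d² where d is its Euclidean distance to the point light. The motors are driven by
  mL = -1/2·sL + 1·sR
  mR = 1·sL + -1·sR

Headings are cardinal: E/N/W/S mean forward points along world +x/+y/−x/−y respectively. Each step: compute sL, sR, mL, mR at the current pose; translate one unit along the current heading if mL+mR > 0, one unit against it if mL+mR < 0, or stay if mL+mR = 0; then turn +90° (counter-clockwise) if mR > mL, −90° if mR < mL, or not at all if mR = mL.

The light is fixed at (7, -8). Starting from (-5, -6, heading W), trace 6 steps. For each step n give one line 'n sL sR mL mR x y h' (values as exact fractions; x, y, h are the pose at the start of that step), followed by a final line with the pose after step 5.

0 60/169 12/37 918/6253 192/6253 -5 -6 W
1 10/39 6/13 1/3 -8/39 -6 -6 N
2 60/169 12/29 1158/4901 -288/4901 -6 -5 E
3 15/26 3/10 3/260 18/65 -5 -5 S
4 60/137 60/121 4590/16577 -960/16577 -5 -6 E
5 30/41 6/17 -9/697 264/697 -4 -6 S
final -4 -7 E

n=0: pose=(-5,-6,W); sL=60/169, sR=12/37; mL=918/6253, mR=192/6253; mL+mR=30/169 → advance +1; mR−mL=-726/6253 → turn -1·90°
n=1: pose=(-6,-6,N); sL=10/39, sR=6/13; mL=1/3, mR=-8/39; mL+mR=5/39 → advance +1; mR−mL=-7/13 → turn -1·90°
n=2: pose=(-6,-5,E); sL=60/169, sR=12/29; mL=1158/4901, mR=-288/4901; mL+mR=30/169 → advance +1; mR−mL=-1446/4901 → turn -1·90°
n=3: pose=(-5,-5,S); sL=15/26, sR=3/10; mL=3/260, mR=18/65; mL+mR=15/52 → advance +1; mR−mL=69/260 → turn +1·90°
n=4: pose=(-5,-6,E); sL=60/137, sR=60/121; mL=4590/16577, mR=-960/16577; mL+mR=30/137 → advance +1; mR−mL=-5550/16577 → turn -1·90°
n=5: pose=(-4,-6,S); sL=30/41, sR=6/17; mL=-9/697, mR=264/697; mL+mR=15/41 → advance +1; mR−mL=273/697 → turn +1·90°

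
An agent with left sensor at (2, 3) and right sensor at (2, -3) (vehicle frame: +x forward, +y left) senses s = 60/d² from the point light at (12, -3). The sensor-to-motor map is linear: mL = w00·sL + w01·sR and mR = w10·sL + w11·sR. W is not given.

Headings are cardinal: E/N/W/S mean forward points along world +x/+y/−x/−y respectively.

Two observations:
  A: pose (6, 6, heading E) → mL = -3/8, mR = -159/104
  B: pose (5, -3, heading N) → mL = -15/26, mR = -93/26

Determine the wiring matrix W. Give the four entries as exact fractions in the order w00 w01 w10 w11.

-1 0 -1 -1

obs A: pose=(6,6,E) → sL=3/8, sR=15/13, mL=-3/8, mR=-159/104
obs B: pose=(5,-3,N) → sL=15/26, sR=3, mL=-15/26, mR=-93/26
sensor matrix S = [[3/8, 15/13], [15/26, 3]]; det S = 621/1352
solve [mL_A; mL_B] = S·[w00; w01] and [mR_A; mR_B] = S·[w10; w11]:
  w00 = -1, w01 = 0, w10 = -1, w11 = -1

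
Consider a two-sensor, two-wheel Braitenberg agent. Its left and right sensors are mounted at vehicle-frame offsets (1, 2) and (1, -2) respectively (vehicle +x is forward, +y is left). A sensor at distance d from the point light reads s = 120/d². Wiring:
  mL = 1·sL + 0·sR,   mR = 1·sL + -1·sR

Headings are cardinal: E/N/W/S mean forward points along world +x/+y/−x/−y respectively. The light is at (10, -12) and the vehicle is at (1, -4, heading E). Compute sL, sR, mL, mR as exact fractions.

30/41 6/5 30/41 -96/205

left sensor world pos  = (2, -2); dL² = 164
right sensor world pos = (2, -6); dR² = 100
sL = 120/164 = 30/41
sR = 120/100 = 6/5
mL = 1·sL + 0·sR = 30/41
mR = 1·sL + -1·sR = -96/205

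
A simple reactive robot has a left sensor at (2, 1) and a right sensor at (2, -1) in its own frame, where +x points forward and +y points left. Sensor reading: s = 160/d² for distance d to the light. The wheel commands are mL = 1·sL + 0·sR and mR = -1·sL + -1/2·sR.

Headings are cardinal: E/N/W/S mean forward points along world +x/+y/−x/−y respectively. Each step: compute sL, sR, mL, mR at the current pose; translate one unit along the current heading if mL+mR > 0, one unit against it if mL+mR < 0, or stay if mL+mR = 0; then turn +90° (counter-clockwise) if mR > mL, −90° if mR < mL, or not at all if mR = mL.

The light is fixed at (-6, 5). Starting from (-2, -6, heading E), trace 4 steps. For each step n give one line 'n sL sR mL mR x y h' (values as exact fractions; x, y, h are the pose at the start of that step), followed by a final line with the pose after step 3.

n=0: pose=(-2,-6,E); sL=20/17, sR=8/9; mL=20/17, mR=-248/153; mL+mR=-4/9 → advance -1; mR−mL=-428/153 → turn -1·90°
n=1: pose=(-3,-6,S); sL=32/37, sR=160/173; mL=32/37, mR=-8496/6401; mL+mR=-80/173 → advance -1; mR−mL=-14032/6401 → turn -1·90°
n=2: pose=(-3,-5,W); sL=80/61, sR=80/41; mL=80/61, mR=-5720/2501; mL+mR=-40/41 → advance -1; mR−mL=-9000/2501 → turn -1·90°
n=3: pose=(-2,-5,N); sL=160/73, sR=160/89; mL=160/73, mR=-20080/6497; mL+mR=-80/89 → advance -1; mR−mL=-34320/6497 → turn -1·90°

0 20/17 8/9 20/17 -248/153 -2 -6 E
1 32/37 160/173 32/37 -8496/6401 -3 -6 S
2 80/61 80/41 80/61 -5720/2501 -3 -5 W
3 160/73 160/89 160/73 -20080/6497 -2 -5 N
final -2 -6 E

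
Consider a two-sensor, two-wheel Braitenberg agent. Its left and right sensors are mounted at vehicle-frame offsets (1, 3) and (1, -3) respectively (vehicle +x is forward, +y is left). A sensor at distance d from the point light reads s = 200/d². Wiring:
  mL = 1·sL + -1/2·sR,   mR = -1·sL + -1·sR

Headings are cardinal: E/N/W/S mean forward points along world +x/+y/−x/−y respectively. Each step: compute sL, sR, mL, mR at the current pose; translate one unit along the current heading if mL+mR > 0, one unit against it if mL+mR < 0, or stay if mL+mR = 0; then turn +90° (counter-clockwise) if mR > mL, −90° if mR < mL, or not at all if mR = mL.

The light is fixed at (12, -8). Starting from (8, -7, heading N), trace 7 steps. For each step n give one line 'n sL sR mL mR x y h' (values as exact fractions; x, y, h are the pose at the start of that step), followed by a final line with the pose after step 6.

n=0: pose=(8,-7,N); sL=200/53, sR=40; mL=-860/53, mR=-2320/53; mL+mR=-60 → advance -1; mR−mL=-1460/53 → turn -1·90°
n=1: pose=(8,-8,E); sL=100/9, sR=100/9; mL=50/9, mR=-200/9; mL+mR=-50/3 → advance -1; mR−mL=-250/9 → turn -1·90°
n=2: pose=(7,-8,S); sL=40, sR=40/13; mL=500/13, mR=-560/13; mL+mR=-60/13 → advance -1; mR−mL=-1060/13 → turn -1·90°
n=3: pose=(7,-7,W); sL=5, sR=50/13; mL=40/13, mR=-115/13; mL+mR=-75/13 → advance -1; mR−mL=-155/13 → turn -1·90°
n=4: pose=(8,-7,N); sL=200/53, sR=40; mL=-860/53, mR=-2320/53; mL+mR=-60 → advance -1; mR−mL=-1460/53 → turn -1·90°
n=5: pose=(8,-8,E); sL=100/9, sR=100/9; mL=50/9, mR=-200/9; mL+mR=-50/3 → advance -1; mR−mL=-250/9 → turn -1·90°
n=6: pose=(7,-8,S); sL=40, sR=40/13; mL=500/13, mR=-560/13; mL+mR=-60/13 → advance -1; mR−mL=-1060/13 → turn -1·90°

0 200/53 40 -860/53 -2320/53 8 -7 N
1 100/9 100/9 50/9 -200/9 8 -8 E
2 40 40/13 500/13 -560/13 7 -8 S
3 5 50/13 40/13 -115/13 7 -7 W
4 200/53 40 -860/53 -2320/53 8 -7 N
5 100/9 100/9 50/9 -200/9 8 -8 E
6 40 40/13 500/13 -560/13 7 -8 S
final 7 -7 W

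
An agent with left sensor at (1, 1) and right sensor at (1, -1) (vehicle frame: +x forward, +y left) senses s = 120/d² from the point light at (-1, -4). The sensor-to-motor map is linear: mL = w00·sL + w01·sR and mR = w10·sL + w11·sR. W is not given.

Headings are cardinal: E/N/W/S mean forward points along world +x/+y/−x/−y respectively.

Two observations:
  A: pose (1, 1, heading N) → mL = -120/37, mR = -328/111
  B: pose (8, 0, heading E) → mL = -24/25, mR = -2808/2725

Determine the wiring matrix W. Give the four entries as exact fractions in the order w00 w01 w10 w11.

-1 0 -1/2 -1/2

obs A: pose=(1,1,N) → sL=120/37, sR=8/3, mL=-120/37, mR=-328/111
obs B: pose=(8,0,E) → sL=24/25, sR=120/109, mL=-24/25, mR=-2808/2725
sensor matrix S = [[120/37, 8/3], [24/25, 120/109]]; det S = 101888/100825
solve [mL_A; mL_B] = S·[w00; w01] and [mR_A; mR_B] = S·[w10; w11]:
  w00 = -1, w01 = 0, w10 = -1/2, w11 = -1/2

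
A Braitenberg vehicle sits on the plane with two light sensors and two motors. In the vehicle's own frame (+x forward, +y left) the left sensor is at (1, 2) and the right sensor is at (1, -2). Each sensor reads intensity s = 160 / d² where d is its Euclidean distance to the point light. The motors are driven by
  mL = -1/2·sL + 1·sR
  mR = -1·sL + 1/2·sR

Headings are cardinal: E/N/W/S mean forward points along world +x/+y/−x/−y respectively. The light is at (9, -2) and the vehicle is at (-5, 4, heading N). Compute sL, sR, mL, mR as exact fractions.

left sensor world pos  = (-7, 5); dL² = 305
right sensor world pos = (-3, 5); dR² = 193
sL = 160/305 = 32/61
sR = 160/193 = 160/193
mL = -1/2·sL + 1·sR = 6672/11773
mR = -1·sL + 1/2·sR = -1296/11773

32/61 160/193 6672/11773 -1296/11773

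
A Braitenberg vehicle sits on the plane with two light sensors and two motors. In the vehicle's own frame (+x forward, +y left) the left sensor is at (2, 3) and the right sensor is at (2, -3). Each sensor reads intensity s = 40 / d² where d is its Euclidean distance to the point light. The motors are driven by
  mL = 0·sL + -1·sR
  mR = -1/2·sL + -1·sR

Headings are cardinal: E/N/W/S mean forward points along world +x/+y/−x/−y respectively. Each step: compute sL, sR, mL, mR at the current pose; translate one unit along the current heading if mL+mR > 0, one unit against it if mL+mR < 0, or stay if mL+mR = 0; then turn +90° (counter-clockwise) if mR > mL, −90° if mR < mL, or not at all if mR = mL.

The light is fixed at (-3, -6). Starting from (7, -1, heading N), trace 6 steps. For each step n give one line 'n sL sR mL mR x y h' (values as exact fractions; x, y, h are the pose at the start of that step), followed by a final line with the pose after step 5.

0 20/49 20/109 -20/109 -2070/5341 7 -1 N
1 40/193 8/29 -8/29 -2124/5597 7 -2 E
2 10/37 1 -1 -42/37 6 -2 S
3 40/53 40/113 -40/113 -4380/5989 6 -1 W
4 20/49 20/109 -20/109 -2070/5341 7 -1 N
5 40/193 8/29 -8/29 -2124/5597 7 -2 E
final 6 -2 S

n=0: pose=(7,-1,N); sL=20/49, sR=20/109; mL=-20/109, mR=-2070/5341; mL+mR=-3050/5341 → advance -1; mR−mL=-10/49 → turn -1·90°
n=1: pose=(7,-2,E); sL=40/193, sR=8/29; mL=-8/29, mR=-2124/5597; mL+mR=-3668/5597 → advance -1; mR−mL=-20/193 → turn -1·90°
n=2: pose=(6,-2,S); sL=10/37, sR=1; mL=-1, mR=-42/37; mL+mR=-79/37 → advance -1; mR−mL=-5/37 → turn -1·90°
n=3: pose=(6,-1,W); sL=40/53, sR=40/113; mL=-40/113, mR=-4380/5989; mL+mR=-6500/5989 → advance -1; mR−mL=-20/53 → turn -1·90°
n=4: pose=(7,-1,N); sL=20/49, sR=20/109; mL=-20/109, mR=-2070/5341; mL+mR=-3050/5341 → advance -1; mR−mL=-10/49 → turn -1·90°
n=5: pose=(7,-2,E); sL=40/193, sR=8/29; mL=-8/29, mR=-2124/5597; mL+mR=-3668/5597 → advance -1; mR−mL=-20/193 → turn -1·90°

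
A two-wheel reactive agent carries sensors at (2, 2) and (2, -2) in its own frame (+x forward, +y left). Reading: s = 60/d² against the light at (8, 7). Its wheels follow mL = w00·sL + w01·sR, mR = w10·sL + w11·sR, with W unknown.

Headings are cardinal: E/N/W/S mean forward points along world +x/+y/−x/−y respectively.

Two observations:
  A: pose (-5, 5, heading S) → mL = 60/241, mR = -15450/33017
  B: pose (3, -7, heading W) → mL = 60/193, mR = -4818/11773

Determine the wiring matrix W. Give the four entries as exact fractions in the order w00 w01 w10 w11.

obs A: pose=(-5,5,S) → sL=60/137, sR=60/241, mL=60/241, mR=-15450/33017
obs B: pose=(3,-7,W) → sL=12/61, sR=60/193, mL=60/193, mR=-4818/11773
sensor matrix S = [[60/137, 60/241], [12/61, 60/193]]; det S = 33886080/388709141
solve [mL_A; mL_B] = S·[w00; w01] and [mR_A; mR_B] = S·[w10; w11]:
  w00 = 0, w01 = 1, w10 = -1/2, w11 = -1

0 1 -1/2 -1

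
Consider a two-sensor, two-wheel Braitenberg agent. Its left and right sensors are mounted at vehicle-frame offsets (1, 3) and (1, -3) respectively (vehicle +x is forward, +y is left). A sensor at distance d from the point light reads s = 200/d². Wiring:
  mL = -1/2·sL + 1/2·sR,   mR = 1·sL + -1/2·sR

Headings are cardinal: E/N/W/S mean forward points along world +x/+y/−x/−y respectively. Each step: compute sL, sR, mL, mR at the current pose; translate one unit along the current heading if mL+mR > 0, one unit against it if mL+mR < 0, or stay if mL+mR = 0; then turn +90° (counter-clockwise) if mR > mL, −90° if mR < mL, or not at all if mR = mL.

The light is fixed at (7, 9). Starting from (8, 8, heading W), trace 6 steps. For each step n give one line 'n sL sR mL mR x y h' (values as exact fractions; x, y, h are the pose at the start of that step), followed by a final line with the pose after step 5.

n=0: pose=(8,8,W); sL=25/2, sR=50; mL=75/4, mR=-25/2; mL+mR=25/4 → advance +1; mR−mL=-125/4 → turn -1·90°
n=1: pose=(7,8,N); sL=200/9, sR=200/9; mL=0, mR=100/9; mL+mR=100/9 → advance +1; mR−mL=100/9 → turn +1·90°
n=2: pose=(7,9,W); sL=20, sR=20; mL=0, mR=10; mL+mR=10 → advance +1; mR−mL=10 → turn +1·90°
n=3: pose=(6,9,S); sL=40, sR=200/17; mL=-240/17, mR=580/17; mL+mR=20 → advance +1; mR−mL=820/17 → turn +1·90°
n=4: pose=(6,8,E); sL=50, sR=25/2; mL=-75/4, mR=175/4; mL+mR=25 → advance +1; mR−mL=125/2 → turn +1·90°
n=5: pose=(7,8,N); sL=200/9, sR=200/9; mL=0, mR=100/9; mL+mR=100/9 → advance +1; mR−mL=100/9 → turn +1·90°

0 25/2 50 75/4 -25/2 8 8 W
1 200/9 200/9 0 100/9 7 8 N
2 20 20 0 10 7 9 W
3 40 200/17 -240/17 580/17 6 9 S
4 50 25/2 -75/4 175/4 6 8 E
5 200/9 200/9 0 100/9 7 8 N
final 7 9 W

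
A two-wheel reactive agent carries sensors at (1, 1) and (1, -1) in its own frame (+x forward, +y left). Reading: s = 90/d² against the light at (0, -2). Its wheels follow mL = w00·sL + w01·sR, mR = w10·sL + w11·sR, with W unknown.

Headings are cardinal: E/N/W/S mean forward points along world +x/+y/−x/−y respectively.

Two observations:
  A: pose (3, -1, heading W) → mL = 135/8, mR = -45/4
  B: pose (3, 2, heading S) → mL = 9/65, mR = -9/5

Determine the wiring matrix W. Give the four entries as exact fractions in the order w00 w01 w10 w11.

1 -1/2 -1/2 0

obs A: pose=(3,-1,W) → sL=45/2, sR=45/4, mL=135/8, mR=-45/4
obs B: pose=(3,2,S) → sL=18/5, sR=90/13, mL=9/65, mR=-9/5
sensor matrix S = [[45/2, 45/4], [18/5, 90/13]]; det S = 2997/26
solve [mL_A; mL_B] = S·[w00; w01] and [mR_A; mR_B] = S·[w10; w11]:
  w00 = 1, w01 = -1/2, w10 = -1/2, w11 = 0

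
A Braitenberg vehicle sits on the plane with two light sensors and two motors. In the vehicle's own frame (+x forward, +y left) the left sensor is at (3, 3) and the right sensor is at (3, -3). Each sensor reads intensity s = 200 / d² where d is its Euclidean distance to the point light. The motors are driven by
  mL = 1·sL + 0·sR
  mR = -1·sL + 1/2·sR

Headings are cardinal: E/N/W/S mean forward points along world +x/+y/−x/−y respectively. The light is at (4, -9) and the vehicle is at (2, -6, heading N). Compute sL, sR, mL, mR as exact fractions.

left sensor world pos  = (-1, -3); dL² = 61
right sensor world pos = (5, -3); dR² = 37
sL = 200/61 = 200/61
sR = 200/37 = 200/37
mL = 1·sL + 0·sR = 200/61
mR = -1·sL + 1/2·sR = -1300/2257

200/61 200/37 200/61 -1300/2257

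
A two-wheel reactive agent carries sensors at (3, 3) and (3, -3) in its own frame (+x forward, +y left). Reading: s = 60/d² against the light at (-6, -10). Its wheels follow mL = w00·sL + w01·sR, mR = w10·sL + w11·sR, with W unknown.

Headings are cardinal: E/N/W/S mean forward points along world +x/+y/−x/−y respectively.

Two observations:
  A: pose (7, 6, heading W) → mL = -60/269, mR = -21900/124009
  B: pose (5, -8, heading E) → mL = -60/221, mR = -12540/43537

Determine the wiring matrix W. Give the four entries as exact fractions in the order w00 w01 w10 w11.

-1 0 -1/2 -1/2

obs A: pose=(7,6,W) → sL=60/269, sR=60/461, mL=-60/269, mR=-21900/124009
obs B: pose=(5,-8,E) → sL=60/221, sR=60/197, mL=-60/221, mR=-12540/43537
sensor matrix S = [[60/269, 60/461], [60/221, 60/197]]; det S = 175996800/5398979833
solve [mL_A; mL_B] = S·[w00; w01] and [mR_A; mR_B] = S·[w10; w11]:
  w00 = -1, w01 = 0, w10 = -1/2, w11 = -1/2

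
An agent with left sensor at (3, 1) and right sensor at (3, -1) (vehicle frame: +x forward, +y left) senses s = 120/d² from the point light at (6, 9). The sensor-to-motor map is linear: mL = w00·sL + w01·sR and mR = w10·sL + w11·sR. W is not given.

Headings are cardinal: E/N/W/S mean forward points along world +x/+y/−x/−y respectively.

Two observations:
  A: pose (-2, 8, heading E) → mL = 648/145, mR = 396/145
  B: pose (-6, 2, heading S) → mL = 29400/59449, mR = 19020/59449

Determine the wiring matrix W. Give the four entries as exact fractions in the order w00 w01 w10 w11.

1/2 1/2 1 -1/2

obs A: pose=(-2,8,E) → sL=24/5, sR=120/29, mL=648/145, mR=396/145
obs B: pose=(-6,2,S) → sL=120/221, sR=120/269, mL=29400/59449, mR=19020/59449
sensor matrix S = [[24/5, 120/29], [120/221, 120/269]]; det S = -182016/1724021
solve [mL_A; mL_B] = S·[w00; w01] and [mR_A; mR_B] = S·[w10; w11]:
  w00 = 1/2, w01 = 1/2, w10 = 1, w11 = -1/2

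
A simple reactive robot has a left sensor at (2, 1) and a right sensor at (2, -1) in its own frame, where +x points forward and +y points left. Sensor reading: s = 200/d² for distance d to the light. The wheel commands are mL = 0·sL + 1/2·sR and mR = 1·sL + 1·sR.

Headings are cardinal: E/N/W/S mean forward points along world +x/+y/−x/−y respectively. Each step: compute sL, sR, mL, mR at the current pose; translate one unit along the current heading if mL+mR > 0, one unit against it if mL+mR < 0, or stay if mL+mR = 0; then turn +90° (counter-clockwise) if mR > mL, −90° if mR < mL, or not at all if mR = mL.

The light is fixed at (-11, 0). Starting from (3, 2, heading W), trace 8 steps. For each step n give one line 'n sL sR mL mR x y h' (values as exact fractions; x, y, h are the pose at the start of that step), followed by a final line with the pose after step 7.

n=0: pose=(3,2,W); sL=40/29, sR=200/153; mL=100/153, mR=11920/4437; mL+mR=4940/1479 → advance +1; mR−mL=9020/4437 → turn +1·90°
n=1: pose=(2,2,S); sL=50/49, sR=25/18; mL=25/36, mR=2125/882; mL+mR=1825/588 → advance +1; mR−mL=3025/1764 → turn +1·90°
n=2: pose=(2,1,E); sL=200/229, sR=8/9; mL=4/9, mR=3632/2061; mL+mR=1516/687 → advance +1; mR−mL=2716/2061 → turn +1·90°
n=3: pose=(3,1,N); sL=100/89, sR=100/117; mL=50/117, mR=20600/10413; mL+mR=8350/3471 → advance +1; mR−mL=16150/10413 → turn +1·90°
n=4: pose=(3,2,W); sL=40/29, sR=200/153; mL=100/153, mR=11920/4437; mL+mR=4940/1479 → advance +1; mR−mL=9020/4437 → turn +1·90°
n=5: pose=(2,2,S); sL=50/49, sR=25/18; mL=25/36, mR=2125/882; mL+mR=1825/588 → advance +1; mR−mL=3025/1764 → turn +1·90°
n=6: pose=(2,1,E); sL=200/229, sR=8/9; mL=4/9, mR=3632/2061; mL+mR=1516/687 → advance +1; mR−mL=2716/2061 → turn +1·90°
n=7: pose=(3,1,N); sL=100/89, sR=100/117; mL=50/117, mR=20600/10413; mL+mR=8350/3471 → advance +1; mR−mL=16150/10413 → turn +1·90°

0 40/29 200/153 100/153 11920/4437 3 2 W
1 50/49 25/18 25/36 2125/882 2 2 S
2 200/229 8/9 4/9 3632/2061 2 1 E
3 100/89 100/117 50/117 20600/10413 3 1 N
4 40/29 200/153 100/153 11920/4437 3 2 W
5 50/49 25/18 25/36 2125/882 2 2 S
6 200/229 8/9 4/9 3632/2061 2 1 E
7 100/89 100/117 50/117 20600/10413 3 1 N
final 3 2 W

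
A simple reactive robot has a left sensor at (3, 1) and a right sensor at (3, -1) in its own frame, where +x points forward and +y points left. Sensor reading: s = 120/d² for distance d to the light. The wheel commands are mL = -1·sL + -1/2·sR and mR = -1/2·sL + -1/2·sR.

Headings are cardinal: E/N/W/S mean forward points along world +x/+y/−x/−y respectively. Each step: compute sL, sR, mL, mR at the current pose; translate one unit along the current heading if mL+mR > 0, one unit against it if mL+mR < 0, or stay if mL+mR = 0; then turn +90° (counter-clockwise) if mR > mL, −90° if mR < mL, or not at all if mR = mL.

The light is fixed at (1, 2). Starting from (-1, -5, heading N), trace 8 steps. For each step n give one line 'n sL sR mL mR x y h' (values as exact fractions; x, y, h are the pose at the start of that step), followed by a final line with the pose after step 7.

0 24/5 120/17 -708/85 -504/85 -1 -5 N
1 60/53 60/37 -3810/1961 -2700/1961 -1 -6 W
2 120/121 24/25 -4452/3025 -2952/3025 0 -6 S
3 3 30/17 -66/17 -81/34 0 -5 E
4 24/5 120/17 -708/85 -504/85 -1 -5 N
5 60/53 60/37 -3810/1961 -2700/1961 -1 -6 W
6 120/121 24/25 -4452/3025 -2952/3025 0 -6 S
7 3 30/17 -66/17 -81/34 0 -5 E
final -1 -5 N

n=0: pose=(-1,-5,N); sL=24/5, sR=120/17; mL=-708/85, mR=-504/85; mL+mR=-1212/85 → advance -1; mR−mL=12/5 → turn +1·90°
n=1: pose=(-1,-6,W); sL=60/53, sR=60/37; mL=-3810/1961, mR=-2700/1961; mL+mR=-6510/1961 → advance -1; mR−mL=30/53 → turn +1·90°
n=2: pose=(0,-6,S); sL=120/121, sR=24/25; mL=-4452/3025, mR=-2952/3025; mL+mR=-7404/3025 → advance -1; mR−mL=60/121 → turn +1·90°
n=3: pose=(0,-5,E); sL=3, sR=30/17; mL=-66/17, mR=-81/34; mL+mR=-213/34 → advance -1; mR−mL=3/2 → turn +1·90°
n=4: pose=(-1,-5,N); sL=24/5, sR=120/17; mL=-708/85, mR=-504/85; mL+mR=-1212/85 → advance -1; mR−mL=12/5 → turn +1·90°
n=5: pose=(-1,-6,W); sL=60/53, sR=60/37; mL=-3810/1961, mR=-2700/1961; mL+mR=-6510/1961 → advance -1; mR−mL=30/53 → turn +1·90°
n=6: pose=(0,-6,S); sL=120/121, sR=24/25; mL=-4452/3025, mR=-2952/3025; mL+mR=-7404/3025 → advance -1; mR−mL=60/121 → turn +1·90°
n=7: pose=(0,-5,E); sL=3, sR=30/17; mL=-66/17, mR=-81/34; mL+mR=-213/34 → advance -1; mR−mL=3/2 → turn +1·90°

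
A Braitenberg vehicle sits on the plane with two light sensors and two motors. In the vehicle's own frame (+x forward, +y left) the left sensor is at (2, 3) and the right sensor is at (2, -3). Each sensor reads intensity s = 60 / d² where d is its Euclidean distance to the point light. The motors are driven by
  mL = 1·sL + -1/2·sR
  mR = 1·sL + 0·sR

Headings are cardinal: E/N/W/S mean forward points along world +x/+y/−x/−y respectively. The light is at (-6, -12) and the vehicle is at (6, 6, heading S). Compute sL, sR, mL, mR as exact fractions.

60/481 60/337 5790/162097 60/481

left sensor world pos  = (9, 4); dL² = 481
right sensor world pos = (3, 4); dR² = 337
sL = 60/481 = 60/481
sR = 60/337 = 60/337
mL = 1·sL + -1/2·sR = 5790/162097
mR = 1·sL + 0·sR = 60/481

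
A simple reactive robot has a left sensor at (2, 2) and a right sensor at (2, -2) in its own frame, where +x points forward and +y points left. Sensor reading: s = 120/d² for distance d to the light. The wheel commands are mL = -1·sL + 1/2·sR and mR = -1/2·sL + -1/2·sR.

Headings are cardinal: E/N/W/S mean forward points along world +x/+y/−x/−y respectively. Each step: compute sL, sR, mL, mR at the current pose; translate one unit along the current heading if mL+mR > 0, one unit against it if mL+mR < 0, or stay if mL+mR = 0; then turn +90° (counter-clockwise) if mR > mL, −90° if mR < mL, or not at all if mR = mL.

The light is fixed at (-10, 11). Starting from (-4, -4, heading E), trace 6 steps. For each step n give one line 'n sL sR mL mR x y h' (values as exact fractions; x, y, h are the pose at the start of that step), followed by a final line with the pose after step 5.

n=0: pose=(-4,-4,E); sL=120/233, sR=120/353; mL=-28380/82249, mR=-35160/82249; mL+mR=-180/233 → advance -1; mR−mL=-6780/82249 → turn -1·90°
n=1: pose=(-5,-4,S); sL=60/169, sR=60/149; mL=-3870/25181, mR=-9540/25181; mL+mR=-90/169 → advance -1; mR−mL=-5670/25181 → turn -1·90°
n=2: pose=(-5,-3,W); sL=24/53, sR=40/51; mL=-164/2703, mR=-1672/2703; mL+mR=-36/53 → advance -1; mR−mL=-1508/2703 → turn -1·90°
n=3: pose=(-4,-3,N); sL=3/4, sR=15/26; mL=-6/13, mR=-69/104; mL+mR=-9/8 → advance -1; mR−mL=-21/104 → turn -1·90°
n=4: pose=(-4,-4,E); sL=120/233, sR=120/353; mL=-28380/82249, mR=-35160/82249; mL+mR=-180/233 → advance -1; mR−mL=-6780/82249 → turn -1·90°
n=5: pose=(-5,-4,S); sL=60/169, sR=60/149; mL=-3870/25181, mR=-9540/25181; mL+mR=-90/169 → advance -1; mR−mL=-5670/25181 → turn -1·90°

0 120/233 120/353 -28380/82249 -35160/82249 -4 -4 E
1 60/169 60/149 -3870/25181 -9540/25181 -5 -4 S
2 24/53 40/51 -164/2703 -1672/2703 -5 -3 W
3 3/4 15/26 -6/13 -69/104 -4 -3 N
4 120/233 120/353 -28380/82249 -35160/82249 -4 -4 E
5 60/169 60/149 -3870/25181 -9540/25181 -5 -4 S
final -5 -3 W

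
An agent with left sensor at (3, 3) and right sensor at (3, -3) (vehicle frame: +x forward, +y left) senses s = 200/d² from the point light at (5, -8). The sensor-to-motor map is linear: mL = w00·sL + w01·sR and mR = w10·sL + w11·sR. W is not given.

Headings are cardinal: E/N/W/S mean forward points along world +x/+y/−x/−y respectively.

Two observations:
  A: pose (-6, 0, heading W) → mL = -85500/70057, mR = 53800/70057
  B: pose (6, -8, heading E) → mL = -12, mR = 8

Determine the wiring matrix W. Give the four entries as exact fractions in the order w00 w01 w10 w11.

-1 -1/2 1/2 1/2

obs A: pose=(-6,0,W) → sL=200/221, sR=200/317, mL=-85500/70057, mR=53800/70057
obs B: pose=(6,-8,E) → sL=8, sR=8, mL=-12, mR=8
sensor matrix S = [[200/221, 200/317], [8, 8]]; det S = 153600/70057
solve [mL_A; mL_B] = S·[w00; w01] and [mR_A; mR_B] = S·[w10; w11]:
  w00 = -1, w01 = -1/2, w10 = 1/2, w11 = 1/2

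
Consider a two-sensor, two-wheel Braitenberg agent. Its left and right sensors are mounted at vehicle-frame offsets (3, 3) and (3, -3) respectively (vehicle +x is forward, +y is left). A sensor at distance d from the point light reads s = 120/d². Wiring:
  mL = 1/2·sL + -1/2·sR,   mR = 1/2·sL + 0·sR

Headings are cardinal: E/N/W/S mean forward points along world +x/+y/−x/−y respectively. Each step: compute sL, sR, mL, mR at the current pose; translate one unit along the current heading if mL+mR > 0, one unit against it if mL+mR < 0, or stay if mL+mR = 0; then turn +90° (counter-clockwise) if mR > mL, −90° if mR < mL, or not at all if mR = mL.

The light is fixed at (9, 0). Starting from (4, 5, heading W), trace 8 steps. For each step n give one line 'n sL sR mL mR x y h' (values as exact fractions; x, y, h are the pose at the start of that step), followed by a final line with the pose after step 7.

n=0: pose=(4,5,W); sL=30/17, sR=15/16; mL=225/544, mR=15/17; mL+mR=705/544 → advance +1; mR−mL=15/32 → turn +1·90°
n=1: pose=(3,5,S); sL=120/13, sR=24/17; mL=864/221, mR=60/13; mL+mR=1884/221 → advance +1; mR−mL=12/17 → turn +1·90°
n=2: pose=(3,4,E); sL=60/29, sR=12; mL=-144/29, mR=30/29; mL+mR=-114/29 → advance -1; mR−mL=6 → turn +1·90°
n=3: pose=(2,4,N); sL=120/149, sR=24/13; mL=-1008/1937, mR=60/149; mL+mR=-228/1937 → advance -1; mR−mL=12/13 → turn +1·90°
n=4: pose=(2,3,W); sL=6/5, sR=15/17; mL=27/170, mR=3/5; mL+mR=129/170 → advance +1; mR−mL=15/34 → turn +1·90°
n=5: pose=(1,3,S); sL=24/5, sR=120/121; mL=1152/605, mR=12/5; mL+mR=2604/605 → advance +1; mR−mL=60/121 → turn +1·90°
n=6: pose=(1,2,E); sL=12/5, sR=60/13; mL=-72/65, mR=6/5; mL+mR=6/65 → advance +1; mR−mL=30/13 → turn +1·90°
n=7: pose=(2,2,N); sL=24/25, sR=120/41; mL=-1008/1025, mR=12/25; mL+mR=-516/1025 → advance -1; mR−mL=60/41 → turn +1·90°

0 30/17 15/16 225/544 15/17 4 5 W
1 120/13 24/17 864/221 60/13 3 5 S
2 60/29 12 -144/29 30/29 3 4 E
3 120/149 24/13 -1008/1937 60/149 2 4 N
4 6/5 15/17 27/170 3/5 2 3 W
5 24/5 120/121 1152/605 12/5 1 3 S
6 12/5 60/13 -72/65 6/5 1 2 E
7 24/25 120/41 -1008/1025 12/25 2 2 N
final 2 1 W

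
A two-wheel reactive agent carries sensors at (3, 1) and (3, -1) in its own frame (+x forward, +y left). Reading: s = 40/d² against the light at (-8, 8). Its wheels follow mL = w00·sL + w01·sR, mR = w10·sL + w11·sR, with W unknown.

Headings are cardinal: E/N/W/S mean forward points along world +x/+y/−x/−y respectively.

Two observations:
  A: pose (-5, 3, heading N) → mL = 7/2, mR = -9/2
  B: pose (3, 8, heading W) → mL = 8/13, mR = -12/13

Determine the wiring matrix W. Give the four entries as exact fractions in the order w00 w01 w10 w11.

1/2 1/2 -1/2 -1

obs A: pose=(-5,3,N) → sL=5, sR=2, mL=7/2, mR=-9/2
obs B: pose=(3,8,W) → sL=8/13, sR=8/13, mL=8/13, mR=-12/13
sensor matrix S = [[5, 2], [8/13, 8/13]]; det S = 24/13
solve [mL_A; mL_B] = S·[w00; w01] and [mR_A; mR_B] = S·[w10; w11]:
  w00 = 1/2, w01 = 1/2, w10 = -1/2, w11 = -1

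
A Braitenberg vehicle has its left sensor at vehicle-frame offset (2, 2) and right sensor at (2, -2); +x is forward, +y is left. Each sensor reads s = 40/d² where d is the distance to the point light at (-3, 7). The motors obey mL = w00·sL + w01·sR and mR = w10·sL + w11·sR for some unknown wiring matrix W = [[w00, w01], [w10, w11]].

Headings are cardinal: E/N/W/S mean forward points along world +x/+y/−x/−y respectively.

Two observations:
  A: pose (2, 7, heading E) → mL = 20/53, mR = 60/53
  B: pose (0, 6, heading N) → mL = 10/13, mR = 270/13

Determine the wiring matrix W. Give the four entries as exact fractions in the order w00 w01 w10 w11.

obs A: pose=(2,7,E) → sL=40/53, sR=40/53, mL=20/53, mR=60/53
obs B: pose=(0,6,N) → sL=20, sR=20/13, mL=10/13, mR=270/13
sensor matrix S = [[40/53, 40/53], [20, 20/13]]; det S = -9600/689
solve [mL_A; mL_B] = S·[w00; w01] and [mR_A; mR_B] = S·[w10; w11]:
  w00 = 0, w01 = 1/2, w10 = 1, w11 = 1/2

0 1/2 1 1/2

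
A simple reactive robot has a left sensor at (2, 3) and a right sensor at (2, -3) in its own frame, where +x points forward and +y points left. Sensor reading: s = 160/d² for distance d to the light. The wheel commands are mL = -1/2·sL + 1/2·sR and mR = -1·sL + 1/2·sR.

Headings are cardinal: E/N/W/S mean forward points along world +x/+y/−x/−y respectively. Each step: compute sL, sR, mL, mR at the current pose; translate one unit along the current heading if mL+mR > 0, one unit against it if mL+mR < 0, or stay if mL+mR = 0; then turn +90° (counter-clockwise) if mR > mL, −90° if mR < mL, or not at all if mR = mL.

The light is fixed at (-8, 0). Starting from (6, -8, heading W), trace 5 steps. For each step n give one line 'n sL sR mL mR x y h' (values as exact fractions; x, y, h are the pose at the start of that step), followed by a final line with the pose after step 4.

n=0: pose=(6,-8,W); sL=32/53, sR=160/169; mL=1536/8957, mR=-1168/8957; mL+mR=368/8957 → advance +1; mR−mL=-16/53 → turn -1·90°
n=1: pose=(5,-8,N); sL=20/17, sR=40/73; mL=-390/1241, mR=-1120/1241; mL+mR=-1510/1241 → advance -1; mR−mL=-10/17 → turn -1·90°
n=2: pose=(5,-9,E); sL=160/261, sR=160/369; mL=-320/3567, mR=-4240/10701; mL+mR=-5200/10701 → advance -1; mR−mL=-80/261 → turn -1·90°
n=3: pose=(4,-9,S); sL=80/173, sR=80/101; mL=2880/17473, mR=-1160/17473; mL+mR=1720/17473 → advance +1; mR−mL=-40/173 → turn -1·90°
n=4: pose=(4,-10,W); sL=160/269, sR=160/149; mL=9600/40081, mR=-2320/40081; mL+mR=7280/40081 → advance +1; mR−mL=-80/269 → turn -1·90°

0 32/53 160/169 1536/8957 -1168/8957 6 -8 W
1 20/17 40/73 -390/1241 -1120/1241 5 -8 N
2 160/261 160/369 -320/3567 -4240/10701 5 -9 E
3 80/173 80/101 2880/17473 -1160/17473 4 -9 S
4 160/269 160/149 9600/40081 -2320/40081 4 -10 W
final 3 -10 N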